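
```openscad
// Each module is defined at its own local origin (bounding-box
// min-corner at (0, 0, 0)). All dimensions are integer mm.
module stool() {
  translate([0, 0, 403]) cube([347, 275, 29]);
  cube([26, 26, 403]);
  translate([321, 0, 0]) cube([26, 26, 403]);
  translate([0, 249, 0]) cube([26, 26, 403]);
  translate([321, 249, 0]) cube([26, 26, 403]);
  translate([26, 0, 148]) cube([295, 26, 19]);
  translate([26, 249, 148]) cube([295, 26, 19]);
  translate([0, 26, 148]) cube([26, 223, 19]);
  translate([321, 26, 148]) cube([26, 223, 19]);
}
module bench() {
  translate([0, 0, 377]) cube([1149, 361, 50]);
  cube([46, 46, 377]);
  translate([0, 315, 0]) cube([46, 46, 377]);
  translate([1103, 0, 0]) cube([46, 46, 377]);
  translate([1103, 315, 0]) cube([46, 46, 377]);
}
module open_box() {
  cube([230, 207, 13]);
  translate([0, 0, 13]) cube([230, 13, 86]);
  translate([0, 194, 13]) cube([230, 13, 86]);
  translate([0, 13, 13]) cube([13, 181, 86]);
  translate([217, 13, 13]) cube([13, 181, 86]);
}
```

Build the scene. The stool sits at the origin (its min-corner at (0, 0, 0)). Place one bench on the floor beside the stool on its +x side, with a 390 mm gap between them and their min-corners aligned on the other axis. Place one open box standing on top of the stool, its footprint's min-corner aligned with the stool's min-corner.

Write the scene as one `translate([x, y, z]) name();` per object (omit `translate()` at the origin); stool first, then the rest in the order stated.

stool();
translate([737, 0, 0]) bench();
translate([0, 0, 432]) open_box();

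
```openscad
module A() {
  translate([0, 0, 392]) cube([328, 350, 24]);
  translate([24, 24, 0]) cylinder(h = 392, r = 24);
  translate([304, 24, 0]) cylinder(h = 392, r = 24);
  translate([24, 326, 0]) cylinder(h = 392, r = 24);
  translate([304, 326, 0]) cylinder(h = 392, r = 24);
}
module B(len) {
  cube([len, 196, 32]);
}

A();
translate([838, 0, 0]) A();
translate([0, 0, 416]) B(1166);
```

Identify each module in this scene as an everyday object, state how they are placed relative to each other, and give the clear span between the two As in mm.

A is a stool. B is a beam. A beam spans the tops of two stools. The clear span between the two stools is 510 mm.

Second stool starts at x = 838; first ends at x = 328; clear span = 838 − 328 = 510 mm.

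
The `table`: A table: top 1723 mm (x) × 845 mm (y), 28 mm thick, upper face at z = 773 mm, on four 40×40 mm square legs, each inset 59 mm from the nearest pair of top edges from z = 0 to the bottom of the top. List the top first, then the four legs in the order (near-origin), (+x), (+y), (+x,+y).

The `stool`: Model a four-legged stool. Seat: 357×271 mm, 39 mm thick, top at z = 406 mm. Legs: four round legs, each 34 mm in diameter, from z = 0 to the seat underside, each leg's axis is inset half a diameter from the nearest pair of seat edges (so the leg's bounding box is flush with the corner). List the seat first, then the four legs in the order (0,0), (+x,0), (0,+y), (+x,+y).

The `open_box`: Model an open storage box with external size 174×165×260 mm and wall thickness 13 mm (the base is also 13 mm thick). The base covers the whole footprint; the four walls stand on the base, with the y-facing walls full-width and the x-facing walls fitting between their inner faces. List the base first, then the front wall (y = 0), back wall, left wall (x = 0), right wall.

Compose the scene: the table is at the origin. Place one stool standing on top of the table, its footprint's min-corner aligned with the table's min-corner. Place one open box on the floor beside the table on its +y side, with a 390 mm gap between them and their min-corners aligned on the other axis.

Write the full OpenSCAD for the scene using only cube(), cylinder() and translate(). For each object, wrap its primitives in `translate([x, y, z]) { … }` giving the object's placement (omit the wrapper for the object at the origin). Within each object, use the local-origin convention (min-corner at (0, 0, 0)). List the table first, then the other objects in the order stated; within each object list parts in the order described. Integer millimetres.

translate([0, 0, 745]) cube([1723, 845, 28]);
translate([59, 59, 0]) cube([40, 40, 745]);
translate([1624, 59, 0]) cube([40, 40, 745]);
translate([59, 746, 0]) cube([40, 40, 745]);
translate([1624, 746, 0]) cube([40, 40, 745]);
translate([0, 0, 773]) {
  translate([0, 0, 367]) cube([357, 271, 39]);
  translate([17, 17, 0]) cylinder(h = 367, r = 17);
  translate([340, 17, 0]) cylinder(h = 367, r = 17);
  translate([17, 254, 0]) cylinder(h = 367, r = 17);
  translate([340, 254, 0]) cylinder(h = 367, r = 17);
}
translate([0, 1235, 0]) {
  cube([174, 165, 13]);
  translate([0, 0, 13]) cube([174, 13, 247]);
  translate([0, 152, 13]) cube([174, 13, 247]);
  translate([0, 13, 13]) cube([13, 139, 247]);
  translate([161, 13, 13]) cube([13, 139, 247]);
}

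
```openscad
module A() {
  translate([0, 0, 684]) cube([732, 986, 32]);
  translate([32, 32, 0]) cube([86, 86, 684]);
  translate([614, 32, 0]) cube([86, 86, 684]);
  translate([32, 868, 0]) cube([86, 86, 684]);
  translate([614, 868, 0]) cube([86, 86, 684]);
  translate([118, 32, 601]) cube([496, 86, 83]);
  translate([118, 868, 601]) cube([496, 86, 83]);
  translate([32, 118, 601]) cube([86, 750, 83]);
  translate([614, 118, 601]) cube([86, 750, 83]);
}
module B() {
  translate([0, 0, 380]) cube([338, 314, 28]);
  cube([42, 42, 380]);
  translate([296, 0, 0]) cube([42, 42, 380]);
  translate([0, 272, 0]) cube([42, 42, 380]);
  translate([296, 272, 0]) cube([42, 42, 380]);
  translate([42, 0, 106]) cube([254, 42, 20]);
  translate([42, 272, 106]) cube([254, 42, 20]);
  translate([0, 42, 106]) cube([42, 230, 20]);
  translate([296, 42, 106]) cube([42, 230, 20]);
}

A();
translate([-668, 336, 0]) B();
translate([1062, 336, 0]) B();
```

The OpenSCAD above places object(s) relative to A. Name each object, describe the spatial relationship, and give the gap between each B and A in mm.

A is a table. B is a stool. Two stools sit around the table at the −x, +x sides. The gap between each stool and the table is 330 mm.

Each stool's nearest face is 330 mm from the table's bounding box.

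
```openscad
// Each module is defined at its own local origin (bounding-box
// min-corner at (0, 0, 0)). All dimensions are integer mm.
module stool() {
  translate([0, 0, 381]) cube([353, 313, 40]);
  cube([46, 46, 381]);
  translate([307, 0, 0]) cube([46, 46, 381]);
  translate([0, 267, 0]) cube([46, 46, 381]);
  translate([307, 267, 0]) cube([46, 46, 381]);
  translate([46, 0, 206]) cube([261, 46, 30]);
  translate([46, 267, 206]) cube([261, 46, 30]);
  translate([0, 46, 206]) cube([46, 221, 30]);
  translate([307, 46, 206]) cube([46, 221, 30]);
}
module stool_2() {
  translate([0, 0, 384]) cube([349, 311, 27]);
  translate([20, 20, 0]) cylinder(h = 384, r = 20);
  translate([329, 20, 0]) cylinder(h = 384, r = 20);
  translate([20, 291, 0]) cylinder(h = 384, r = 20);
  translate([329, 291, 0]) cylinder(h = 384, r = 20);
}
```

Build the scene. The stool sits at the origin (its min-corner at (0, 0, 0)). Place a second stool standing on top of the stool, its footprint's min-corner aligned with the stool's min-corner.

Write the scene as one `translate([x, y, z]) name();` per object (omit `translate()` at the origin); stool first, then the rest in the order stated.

stool();
translate([0, 0, 421]) stool_2();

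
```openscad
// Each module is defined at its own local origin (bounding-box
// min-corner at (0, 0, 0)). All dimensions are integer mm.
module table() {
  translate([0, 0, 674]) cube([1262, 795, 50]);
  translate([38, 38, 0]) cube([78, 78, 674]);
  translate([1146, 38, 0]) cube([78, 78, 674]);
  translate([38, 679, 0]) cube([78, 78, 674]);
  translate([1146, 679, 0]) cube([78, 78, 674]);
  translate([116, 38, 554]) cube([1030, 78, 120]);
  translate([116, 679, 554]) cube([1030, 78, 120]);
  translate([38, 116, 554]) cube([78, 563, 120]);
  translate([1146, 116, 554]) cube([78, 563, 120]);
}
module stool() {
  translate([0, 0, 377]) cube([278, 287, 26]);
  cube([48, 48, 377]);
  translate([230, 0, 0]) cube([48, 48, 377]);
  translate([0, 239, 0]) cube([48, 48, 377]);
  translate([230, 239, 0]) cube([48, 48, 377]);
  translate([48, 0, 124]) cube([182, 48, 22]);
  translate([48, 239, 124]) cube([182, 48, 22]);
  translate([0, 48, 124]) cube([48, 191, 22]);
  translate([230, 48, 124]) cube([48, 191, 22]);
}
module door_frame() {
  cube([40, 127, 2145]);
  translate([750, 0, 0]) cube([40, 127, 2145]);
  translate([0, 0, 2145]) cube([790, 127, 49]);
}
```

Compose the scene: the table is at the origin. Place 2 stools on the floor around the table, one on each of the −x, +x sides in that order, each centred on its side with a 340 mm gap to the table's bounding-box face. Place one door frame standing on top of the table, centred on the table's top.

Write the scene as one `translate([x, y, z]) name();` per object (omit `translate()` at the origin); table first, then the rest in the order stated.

table();
translate([-618, 254, 0]) stool();
translate([1602, 254, 0]) stool();
translate([236, 334, 724]) door_frame();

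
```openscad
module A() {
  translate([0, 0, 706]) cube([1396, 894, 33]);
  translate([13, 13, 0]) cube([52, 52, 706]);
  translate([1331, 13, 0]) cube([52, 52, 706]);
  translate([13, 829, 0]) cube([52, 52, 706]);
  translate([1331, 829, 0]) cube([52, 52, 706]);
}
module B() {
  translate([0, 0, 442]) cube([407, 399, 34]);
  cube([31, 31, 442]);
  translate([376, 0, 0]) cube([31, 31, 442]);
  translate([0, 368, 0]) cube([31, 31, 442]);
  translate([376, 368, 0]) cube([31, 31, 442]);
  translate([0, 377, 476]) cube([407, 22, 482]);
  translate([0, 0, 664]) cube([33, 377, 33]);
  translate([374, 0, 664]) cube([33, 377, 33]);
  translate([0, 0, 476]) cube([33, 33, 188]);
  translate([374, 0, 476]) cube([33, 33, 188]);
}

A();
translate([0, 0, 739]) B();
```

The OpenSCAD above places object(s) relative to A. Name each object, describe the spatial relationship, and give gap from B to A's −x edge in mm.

The chair's min-x is at 0; the table's min-x is 0; gap = 0 mm.

A is a table. B is a chair. The chair is on top of the table. The gap from the chair to the table's −x edge is 0 mm.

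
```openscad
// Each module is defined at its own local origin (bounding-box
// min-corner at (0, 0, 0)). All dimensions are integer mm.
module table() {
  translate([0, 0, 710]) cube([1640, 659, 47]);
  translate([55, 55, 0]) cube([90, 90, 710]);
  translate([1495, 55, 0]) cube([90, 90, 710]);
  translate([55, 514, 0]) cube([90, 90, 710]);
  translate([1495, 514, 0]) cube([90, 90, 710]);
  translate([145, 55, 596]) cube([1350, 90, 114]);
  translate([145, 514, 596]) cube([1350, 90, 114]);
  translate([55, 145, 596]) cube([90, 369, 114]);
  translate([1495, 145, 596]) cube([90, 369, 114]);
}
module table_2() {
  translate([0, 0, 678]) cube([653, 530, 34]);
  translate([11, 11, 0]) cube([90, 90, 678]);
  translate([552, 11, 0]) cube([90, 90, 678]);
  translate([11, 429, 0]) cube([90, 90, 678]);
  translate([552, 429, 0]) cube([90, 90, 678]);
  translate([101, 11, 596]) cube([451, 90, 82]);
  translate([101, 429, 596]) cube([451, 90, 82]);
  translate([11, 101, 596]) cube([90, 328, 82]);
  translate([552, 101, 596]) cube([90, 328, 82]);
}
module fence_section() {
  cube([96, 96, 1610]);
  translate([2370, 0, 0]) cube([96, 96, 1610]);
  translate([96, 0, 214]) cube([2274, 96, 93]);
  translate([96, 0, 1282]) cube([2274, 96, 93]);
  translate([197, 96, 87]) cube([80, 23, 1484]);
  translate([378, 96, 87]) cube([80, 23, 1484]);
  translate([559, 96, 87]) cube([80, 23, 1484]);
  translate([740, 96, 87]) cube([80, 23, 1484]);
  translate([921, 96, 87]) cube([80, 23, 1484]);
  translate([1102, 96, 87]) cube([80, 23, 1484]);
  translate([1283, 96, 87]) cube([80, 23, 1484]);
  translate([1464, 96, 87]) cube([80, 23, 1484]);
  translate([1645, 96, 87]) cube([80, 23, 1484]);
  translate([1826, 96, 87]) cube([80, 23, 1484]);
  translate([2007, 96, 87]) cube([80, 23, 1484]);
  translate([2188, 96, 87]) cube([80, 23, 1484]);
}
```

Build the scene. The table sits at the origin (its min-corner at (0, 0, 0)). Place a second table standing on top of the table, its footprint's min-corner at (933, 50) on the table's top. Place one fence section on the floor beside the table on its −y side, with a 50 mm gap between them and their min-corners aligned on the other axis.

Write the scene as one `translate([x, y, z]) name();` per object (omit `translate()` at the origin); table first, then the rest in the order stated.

table();
translate([933, 50, 757]) table_2();
translate([0, -169, 0]) fence_section();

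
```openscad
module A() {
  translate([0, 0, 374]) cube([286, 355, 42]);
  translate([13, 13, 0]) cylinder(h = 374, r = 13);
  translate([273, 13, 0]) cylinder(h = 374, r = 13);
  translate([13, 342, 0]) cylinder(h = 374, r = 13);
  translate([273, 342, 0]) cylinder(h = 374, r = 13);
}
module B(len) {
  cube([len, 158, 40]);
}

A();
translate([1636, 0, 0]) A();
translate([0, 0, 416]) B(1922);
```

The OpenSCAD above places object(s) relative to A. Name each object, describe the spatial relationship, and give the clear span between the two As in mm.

A is a stool. B is a beam. A beam spans the tops of two stools. The clear span between the two stools is 1350 mm.

Second stool starts at x = 1636; first ends at x = 286; clear span = 1636 − 286 = 1350 mm.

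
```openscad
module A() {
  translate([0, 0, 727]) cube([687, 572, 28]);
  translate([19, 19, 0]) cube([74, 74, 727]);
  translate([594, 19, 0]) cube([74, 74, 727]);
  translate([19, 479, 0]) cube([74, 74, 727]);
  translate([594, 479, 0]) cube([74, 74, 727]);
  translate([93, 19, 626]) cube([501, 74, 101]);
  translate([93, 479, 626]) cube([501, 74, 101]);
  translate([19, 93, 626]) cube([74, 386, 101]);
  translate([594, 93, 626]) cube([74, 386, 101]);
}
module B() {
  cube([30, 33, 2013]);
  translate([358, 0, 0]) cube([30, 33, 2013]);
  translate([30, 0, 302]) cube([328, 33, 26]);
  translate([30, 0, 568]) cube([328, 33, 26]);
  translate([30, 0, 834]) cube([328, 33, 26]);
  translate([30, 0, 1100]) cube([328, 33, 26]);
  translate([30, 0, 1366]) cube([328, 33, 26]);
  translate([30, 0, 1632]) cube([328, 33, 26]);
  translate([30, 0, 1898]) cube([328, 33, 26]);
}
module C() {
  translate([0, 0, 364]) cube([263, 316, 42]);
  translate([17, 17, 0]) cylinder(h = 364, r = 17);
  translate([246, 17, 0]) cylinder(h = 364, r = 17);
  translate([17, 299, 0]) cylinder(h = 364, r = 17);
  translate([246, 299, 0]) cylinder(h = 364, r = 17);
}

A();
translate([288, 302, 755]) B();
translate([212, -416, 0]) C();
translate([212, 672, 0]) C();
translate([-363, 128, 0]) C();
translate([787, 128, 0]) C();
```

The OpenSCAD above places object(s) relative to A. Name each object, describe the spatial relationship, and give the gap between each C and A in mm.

A is a table. B is a ladder. C is a stool. The ladder is on top of the table. Four stools sit around the table at the −y, +y, −x, +x sides. The gap between each stool and the table is 100 mm.

Each stool's nearest face is 100 mm from the table's bounding box.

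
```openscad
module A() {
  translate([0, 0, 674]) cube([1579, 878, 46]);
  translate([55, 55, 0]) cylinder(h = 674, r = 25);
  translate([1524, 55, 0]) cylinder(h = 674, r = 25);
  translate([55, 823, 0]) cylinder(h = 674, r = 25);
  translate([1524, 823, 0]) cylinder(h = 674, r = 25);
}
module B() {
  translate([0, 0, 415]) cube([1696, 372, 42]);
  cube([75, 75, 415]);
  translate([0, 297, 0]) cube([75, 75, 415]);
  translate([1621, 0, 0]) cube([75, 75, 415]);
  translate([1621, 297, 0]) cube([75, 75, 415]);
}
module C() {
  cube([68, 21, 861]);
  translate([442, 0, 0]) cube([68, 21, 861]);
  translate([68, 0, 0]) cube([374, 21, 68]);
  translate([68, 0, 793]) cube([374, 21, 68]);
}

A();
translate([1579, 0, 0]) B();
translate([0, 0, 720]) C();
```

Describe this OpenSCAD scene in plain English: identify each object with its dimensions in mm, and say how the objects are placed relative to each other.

A is a table with a 1579×878 mm rectangular top, 46 mm thick, top surface at z = 720 mm, supported by four round legs of 50 mm diameter, each leg's bounding box inset 30 mm from the nearest pair of top edges, running from the floor.

B is a bench: a 1696×372 mm seat slab, 42 mm thick, top at z = 457 mm, on four 75×75 mm square legs flush with the seat corners and standing on z = 0.

C is a picture frame with a 374×725 mm rectangular opening (x by z) and a uniform 68 mm border on every side. Frame depth is 21 mm along y. It is built from two vertical stiles running the full outside height and two horizontal rails spanning the gap between the stiles.

The bench is against the table's +x side, with their −y faces flush. The picture frame is on top of the table.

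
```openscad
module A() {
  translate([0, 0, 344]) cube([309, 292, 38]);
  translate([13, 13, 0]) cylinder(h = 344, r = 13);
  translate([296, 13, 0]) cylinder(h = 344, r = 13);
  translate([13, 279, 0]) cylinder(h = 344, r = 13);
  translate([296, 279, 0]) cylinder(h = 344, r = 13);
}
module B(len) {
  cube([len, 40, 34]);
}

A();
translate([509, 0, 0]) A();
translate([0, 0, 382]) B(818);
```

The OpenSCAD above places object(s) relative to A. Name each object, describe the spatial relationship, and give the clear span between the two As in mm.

Second stool starts at x = 509; first ends at x = 309; clear span = 509 − 309 = 200 mm.

A is a stool. B is a beam. A beam spans the tops of two stools. The clear span between the two stools is 200 mm.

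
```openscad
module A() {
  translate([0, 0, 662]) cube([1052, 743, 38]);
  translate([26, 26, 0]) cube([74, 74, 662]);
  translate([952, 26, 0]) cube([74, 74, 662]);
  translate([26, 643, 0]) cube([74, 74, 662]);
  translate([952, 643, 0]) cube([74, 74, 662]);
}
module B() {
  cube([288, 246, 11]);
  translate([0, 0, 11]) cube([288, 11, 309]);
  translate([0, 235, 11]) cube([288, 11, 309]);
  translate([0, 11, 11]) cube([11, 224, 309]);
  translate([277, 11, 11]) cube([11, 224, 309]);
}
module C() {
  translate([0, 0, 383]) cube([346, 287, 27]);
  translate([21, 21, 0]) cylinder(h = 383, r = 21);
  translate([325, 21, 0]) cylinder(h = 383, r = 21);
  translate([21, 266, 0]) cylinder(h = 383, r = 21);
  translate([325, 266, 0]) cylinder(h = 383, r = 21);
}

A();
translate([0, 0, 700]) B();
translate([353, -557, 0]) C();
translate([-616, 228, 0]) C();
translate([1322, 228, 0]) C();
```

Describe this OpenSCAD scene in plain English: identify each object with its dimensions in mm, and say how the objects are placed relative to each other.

A is a rectangular dining table. The top is 1052×743×38 mm with its upper surface at z = 700 mm. It stands on four 74×74 mm square legs, each inset 26 mm from the nearest pair of top edges, running from the floor to the underside of the top.

B is an open-topped rectangular box: outside dimensions 288×246×320 mm, with a uniform wall and base thickness of 11 mm. The base is a full 288×246 slab on the floor; four walls sit on top of the base. The front and back walls (the −y and +y sides) span the full width; the two side walls fit between them.

C is a four-legged stool. The seat is a 346×287×27 mm slab whose top surface is at z = 410 mm; four round legs, each 42 mm in diameter, run from the floor (z = 0) to the underside of the seat, each leg's axis is inset half a diameter from the nearest pair of seat edges (so the leg's bounding box is flush with the corner).

The open box is on top of the table. Three stools sit around the table at the −y, −x, +x sides.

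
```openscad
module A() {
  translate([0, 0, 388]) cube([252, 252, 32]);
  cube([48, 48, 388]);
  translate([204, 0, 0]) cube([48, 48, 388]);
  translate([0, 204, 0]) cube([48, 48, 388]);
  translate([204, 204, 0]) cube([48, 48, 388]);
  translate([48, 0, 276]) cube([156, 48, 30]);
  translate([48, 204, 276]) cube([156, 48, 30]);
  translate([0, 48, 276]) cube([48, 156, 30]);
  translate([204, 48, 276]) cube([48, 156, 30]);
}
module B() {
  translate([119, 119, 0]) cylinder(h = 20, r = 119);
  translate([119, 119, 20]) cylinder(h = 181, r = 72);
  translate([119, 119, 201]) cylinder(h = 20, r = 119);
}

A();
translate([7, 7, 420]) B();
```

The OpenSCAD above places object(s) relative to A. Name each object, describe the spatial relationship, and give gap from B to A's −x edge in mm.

The spool's min-x is at 7; the stool's min-x is 0; gap = 7 mm.

A is a stool. B is a spool. The spool is on top of the stool, centred. The gap from the spool to the stool's −x edge is 7 mm.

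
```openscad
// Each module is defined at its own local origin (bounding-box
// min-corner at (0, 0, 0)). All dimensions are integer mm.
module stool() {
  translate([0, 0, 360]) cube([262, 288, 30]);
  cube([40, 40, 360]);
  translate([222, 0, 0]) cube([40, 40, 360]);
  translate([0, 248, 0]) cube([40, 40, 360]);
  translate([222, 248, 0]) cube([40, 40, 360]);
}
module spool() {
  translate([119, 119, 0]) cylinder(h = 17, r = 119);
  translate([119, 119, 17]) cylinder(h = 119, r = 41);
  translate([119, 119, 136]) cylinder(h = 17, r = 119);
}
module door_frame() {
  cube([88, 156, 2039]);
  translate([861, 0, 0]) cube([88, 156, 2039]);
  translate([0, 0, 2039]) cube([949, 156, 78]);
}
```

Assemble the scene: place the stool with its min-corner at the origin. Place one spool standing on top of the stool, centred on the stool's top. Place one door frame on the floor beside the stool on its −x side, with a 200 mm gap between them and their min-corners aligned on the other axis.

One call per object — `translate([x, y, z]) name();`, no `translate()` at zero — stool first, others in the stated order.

stool();
translate([12, 25, 390]) spool();
translate([-1149, 0, 0]) door_frame();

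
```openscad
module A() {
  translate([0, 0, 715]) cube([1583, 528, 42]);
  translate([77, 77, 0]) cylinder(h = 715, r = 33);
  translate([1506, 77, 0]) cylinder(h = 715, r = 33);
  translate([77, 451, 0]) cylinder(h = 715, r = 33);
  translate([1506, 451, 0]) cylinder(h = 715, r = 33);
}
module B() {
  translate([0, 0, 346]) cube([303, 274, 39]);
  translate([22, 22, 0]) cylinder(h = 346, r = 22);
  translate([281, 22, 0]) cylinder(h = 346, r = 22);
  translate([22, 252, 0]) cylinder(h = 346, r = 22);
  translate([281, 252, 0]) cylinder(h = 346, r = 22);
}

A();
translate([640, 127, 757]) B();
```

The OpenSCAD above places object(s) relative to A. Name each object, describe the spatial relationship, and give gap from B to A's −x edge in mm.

The stool's min-x is at 640; the table's min-x is 0; gap = 640 mm.

A is a table. B is a stool. The stool is on top of the table, centred. The gap from the stool to the table's −x edge is 640 mm.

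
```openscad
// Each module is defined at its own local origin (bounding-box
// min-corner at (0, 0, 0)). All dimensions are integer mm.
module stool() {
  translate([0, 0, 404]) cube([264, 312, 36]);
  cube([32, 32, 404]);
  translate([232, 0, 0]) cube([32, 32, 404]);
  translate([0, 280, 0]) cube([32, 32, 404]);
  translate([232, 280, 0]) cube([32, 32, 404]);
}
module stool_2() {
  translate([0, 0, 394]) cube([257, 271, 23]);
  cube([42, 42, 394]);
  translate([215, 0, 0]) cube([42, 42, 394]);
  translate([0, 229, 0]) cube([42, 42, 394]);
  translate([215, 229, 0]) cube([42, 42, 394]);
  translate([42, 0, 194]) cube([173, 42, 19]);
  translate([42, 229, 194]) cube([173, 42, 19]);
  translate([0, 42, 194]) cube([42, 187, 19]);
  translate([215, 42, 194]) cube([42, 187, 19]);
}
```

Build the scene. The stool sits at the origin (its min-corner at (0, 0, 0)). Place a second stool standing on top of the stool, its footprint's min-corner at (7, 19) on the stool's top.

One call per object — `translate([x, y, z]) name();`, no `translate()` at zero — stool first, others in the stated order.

stool();
translate([7, 19, 440]) stool_2();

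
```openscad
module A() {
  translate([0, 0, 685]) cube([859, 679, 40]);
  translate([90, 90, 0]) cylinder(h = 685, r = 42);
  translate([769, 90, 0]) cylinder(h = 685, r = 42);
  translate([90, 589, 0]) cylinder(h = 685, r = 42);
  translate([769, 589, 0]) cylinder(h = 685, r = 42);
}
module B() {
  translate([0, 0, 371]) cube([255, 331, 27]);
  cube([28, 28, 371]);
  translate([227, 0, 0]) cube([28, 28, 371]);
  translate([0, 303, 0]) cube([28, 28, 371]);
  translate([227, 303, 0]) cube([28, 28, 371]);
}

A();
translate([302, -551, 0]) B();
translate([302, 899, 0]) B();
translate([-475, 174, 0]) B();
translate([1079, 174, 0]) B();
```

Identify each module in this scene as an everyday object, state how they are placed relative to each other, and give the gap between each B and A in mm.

Each stool's nearest face is 220 mm from the table's bounding box.

A is a table. B is a stool. Four stools sit around the table at the −y, +y, −x, +x sides. The gap between each stool and the table is 220 mm.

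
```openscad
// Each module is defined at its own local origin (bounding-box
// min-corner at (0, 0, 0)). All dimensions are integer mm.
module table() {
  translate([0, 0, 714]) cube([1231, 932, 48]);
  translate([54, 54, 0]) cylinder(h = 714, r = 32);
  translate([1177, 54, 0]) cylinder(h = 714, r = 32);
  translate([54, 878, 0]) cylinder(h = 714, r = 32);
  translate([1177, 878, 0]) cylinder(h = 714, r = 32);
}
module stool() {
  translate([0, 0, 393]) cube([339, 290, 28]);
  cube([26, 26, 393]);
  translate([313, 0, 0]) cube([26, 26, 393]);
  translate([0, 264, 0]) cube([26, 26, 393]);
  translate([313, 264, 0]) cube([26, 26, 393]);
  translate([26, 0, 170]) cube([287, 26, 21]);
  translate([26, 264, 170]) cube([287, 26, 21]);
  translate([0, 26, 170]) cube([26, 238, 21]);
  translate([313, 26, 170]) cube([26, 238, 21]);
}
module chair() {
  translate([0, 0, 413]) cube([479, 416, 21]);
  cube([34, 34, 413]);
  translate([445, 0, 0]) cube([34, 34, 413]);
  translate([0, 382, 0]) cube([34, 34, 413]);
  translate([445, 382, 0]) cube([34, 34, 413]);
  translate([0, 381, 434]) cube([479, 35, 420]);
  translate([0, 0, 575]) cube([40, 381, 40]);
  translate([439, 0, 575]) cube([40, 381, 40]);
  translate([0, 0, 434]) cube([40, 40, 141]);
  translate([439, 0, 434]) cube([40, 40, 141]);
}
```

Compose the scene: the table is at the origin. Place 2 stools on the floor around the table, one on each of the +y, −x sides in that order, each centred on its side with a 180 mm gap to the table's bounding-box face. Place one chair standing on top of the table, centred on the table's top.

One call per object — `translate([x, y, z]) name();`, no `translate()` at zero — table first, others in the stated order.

table();
translate([446, 1112, 0]) stool();
translate([-519, 321, 0]) stool();
translate([376, 258, 762]) chair();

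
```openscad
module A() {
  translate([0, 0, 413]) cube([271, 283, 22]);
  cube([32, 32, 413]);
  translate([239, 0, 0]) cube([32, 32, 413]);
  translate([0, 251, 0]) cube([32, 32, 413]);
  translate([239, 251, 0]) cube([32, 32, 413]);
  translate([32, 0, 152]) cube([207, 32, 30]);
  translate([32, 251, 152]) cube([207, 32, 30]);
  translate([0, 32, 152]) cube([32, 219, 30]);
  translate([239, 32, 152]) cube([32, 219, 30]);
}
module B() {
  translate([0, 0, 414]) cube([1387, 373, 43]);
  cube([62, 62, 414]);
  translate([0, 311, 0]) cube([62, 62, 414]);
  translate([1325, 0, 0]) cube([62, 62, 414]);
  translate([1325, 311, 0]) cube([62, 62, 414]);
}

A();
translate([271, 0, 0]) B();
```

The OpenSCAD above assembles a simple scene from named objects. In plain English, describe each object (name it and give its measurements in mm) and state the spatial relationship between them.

A is a simple wooden stool: a rectangular seat 271 mm (x) by 283 mm (y), 22 mm thick, top face at z = 435 mm, on four square legs, each 32×32 mm in cross-section. The legs rest on z = 0, each flush with a corner of the seat. Four stretchers, 32 mm wide and 30 mm tall, connect adjacent legs with their undersides at z = 152 mm, each running between the inner faces of the legs it joins and aligned with the legs' outer faces on the other axis.

B is a long wooden bench with a 1387 mm (x) × 373 mm (y) seat, 43 mm thick, its top surface 457 mm above the floor. Four 62 mm square legs at the seat corners, flush with the edges, run from z = 0 to the seat underside.

The bench is against the stool's +x side, with their −y faces flush.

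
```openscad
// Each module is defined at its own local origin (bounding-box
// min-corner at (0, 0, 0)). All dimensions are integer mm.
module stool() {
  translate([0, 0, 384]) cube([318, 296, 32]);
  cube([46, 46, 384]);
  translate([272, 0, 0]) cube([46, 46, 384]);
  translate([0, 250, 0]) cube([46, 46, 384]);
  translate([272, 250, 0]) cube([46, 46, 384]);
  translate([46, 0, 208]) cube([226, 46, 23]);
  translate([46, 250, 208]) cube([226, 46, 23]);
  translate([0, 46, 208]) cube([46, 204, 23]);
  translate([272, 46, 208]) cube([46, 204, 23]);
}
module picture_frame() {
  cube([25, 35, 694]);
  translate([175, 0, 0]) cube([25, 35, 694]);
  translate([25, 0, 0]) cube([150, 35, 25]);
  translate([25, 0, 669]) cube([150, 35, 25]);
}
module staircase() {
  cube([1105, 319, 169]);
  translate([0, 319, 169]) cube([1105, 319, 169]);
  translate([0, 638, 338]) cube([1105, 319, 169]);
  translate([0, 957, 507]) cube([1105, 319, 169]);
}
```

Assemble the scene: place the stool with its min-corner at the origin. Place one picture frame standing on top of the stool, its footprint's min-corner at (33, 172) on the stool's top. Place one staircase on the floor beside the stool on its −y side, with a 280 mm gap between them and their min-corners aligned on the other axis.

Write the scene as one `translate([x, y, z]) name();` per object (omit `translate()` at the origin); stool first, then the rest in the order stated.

stool();
translate([33, 172, 416]) picture_frame();
translate([0, -1556, 0]) staircase();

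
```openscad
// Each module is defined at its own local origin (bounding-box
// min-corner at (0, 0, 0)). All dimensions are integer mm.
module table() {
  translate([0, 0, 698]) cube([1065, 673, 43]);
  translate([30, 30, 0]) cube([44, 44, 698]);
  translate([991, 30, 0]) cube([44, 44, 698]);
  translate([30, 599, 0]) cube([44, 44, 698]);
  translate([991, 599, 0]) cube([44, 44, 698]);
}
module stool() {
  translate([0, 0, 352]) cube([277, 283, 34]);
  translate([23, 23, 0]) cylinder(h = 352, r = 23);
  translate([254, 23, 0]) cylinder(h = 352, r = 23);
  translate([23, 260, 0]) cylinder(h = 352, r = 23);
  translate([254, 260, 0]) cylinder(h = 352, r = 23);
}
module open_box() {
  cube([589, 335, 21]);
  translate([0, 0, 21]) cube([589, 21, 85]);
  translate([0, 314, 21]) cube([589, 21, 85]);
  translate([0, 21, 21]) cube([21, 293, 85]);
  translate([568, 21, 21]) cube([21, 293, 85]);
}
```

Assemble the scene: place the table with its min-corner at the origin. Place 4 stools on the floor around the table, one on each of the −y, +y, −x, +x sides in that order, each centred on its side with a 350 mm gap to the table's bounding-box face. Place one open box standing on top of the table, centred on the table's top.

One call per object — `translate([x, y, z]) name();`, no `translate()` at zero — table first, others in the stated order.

table();
translate([394, -633, 0]) stool();
translate([394, 1023, 0]) stool();
translate([-627, 195, 0]) stool();
translate([1415, 195, 0]) stool();
translate([238, 169, 741]) open_box();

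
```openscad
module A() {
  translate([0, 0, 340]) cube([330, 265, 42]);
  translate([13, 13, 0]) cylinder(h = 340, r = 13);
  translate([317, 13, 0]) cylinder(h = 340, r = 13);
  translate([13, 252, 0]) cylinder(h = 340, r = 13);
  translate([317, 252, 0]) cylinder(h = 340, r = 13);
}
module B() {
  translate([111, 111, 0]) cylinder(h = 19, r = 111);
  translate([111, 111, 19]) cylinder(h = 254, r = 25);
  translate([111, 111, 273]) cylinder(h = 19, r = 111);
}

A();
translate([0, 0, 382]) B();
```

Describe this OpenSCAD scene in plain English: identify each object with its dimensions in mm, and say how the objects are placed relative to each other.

A is a four-legged stool. The seat is a 330×265×42 mm slab whose top surface is at z = 382 mm; four round legs, each 26 mm in diameter, run from the floor (z = 0) to the underside of the seat, each leg's axis is inset half a diameter from the nearest pair of seat edges (so the leg's bounding box is flush with the corner).

B is a spool: two coaxial disc flanges of radius 111 mm and thickness 19 mm, joined by a core cylinder of radius 25 mm and height 254 mm. The lower flange rests on z = 0 and the three cylinders share a vertical axis.

The spool is on top of the stool.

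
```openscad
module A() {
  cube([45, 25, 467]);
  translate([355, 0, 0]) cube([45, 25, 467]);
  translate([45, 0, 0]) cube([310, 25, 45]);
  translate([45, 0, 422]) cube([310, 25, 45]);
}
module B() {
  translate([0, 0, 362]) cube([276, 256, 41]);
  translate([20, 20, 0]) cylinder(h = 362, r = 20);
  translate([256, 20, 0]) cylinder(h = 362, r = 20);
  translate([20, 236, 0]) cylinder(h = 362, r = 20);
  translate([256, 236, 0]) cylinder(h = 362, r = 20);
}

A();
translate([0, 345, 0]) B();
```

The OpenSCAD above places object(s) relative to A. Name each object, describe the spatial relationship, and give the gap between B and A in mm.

The stool's nearest face is 320 mm from the picture frame's +y face.

A is a picture frame. B is a stool. The stool is on the floor beside the picture frame on its +y side. The gap between the stool and the picture frame is 320 mm.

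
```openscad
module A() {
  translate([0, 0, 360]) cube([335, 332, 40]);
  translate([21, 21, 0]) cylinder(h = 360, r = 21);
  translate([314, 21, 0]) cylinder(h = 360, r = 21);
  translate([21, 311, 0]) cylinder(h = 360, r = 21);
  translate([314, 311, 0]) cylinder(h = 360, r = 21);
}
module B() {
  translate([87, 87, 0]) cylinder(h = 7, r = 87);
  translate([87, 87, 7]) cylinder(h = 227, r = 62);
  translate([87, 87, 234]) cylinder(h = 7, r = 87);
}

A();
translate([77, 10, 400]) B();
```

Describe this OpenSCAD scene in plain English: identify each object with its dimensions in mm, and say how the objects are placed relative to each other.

A is a four-legged stool. The seat is a 335×332×40 mm slab whose top surface is at z = 400 mm; four round legs, each 42 mm in diameter, run from the floor (z = 0) to the underside of the seat, each leg's axis is inset half a diameter from the nearest pair of seat edges (so the leg's bounding box is flush with the corner).

B is a spool: two coaxial disc flanges of radius 87 mm and thickness 7 mm, joined by a core cylinder of radius 62 mm and height 227 mm. The lower flange rests on z = 0 and the three cylinders share a vertical axis.

The spool is on top of the stool.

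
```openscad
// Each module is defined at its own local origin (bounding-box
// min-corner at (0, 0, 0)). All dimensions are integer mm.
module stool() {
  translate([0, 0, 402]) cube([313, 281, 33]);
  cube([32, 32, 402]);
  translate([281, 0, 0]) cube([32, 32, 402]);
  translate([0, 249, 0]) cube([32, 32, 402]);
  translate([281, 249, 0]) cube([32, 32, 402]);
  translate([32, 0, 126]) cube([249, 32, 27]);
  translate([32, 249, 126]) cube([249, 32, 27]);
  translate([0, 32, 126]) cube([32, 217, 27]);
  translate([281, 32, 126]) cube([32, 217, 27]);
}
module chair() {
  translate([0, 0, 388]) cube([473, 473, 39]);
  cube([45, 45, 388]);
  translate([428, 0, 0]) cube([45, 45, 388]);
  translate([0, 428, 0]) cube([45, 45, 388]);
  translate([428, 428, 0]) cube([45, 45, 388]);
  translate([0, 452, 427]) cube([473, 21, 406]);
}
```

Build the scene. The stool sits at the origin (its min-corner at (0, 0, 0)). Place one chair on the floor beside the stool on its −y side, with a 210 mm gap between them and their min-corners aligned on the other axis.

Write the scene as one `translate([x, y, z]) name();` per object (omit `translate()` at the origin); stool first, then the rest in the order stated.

stool();
translate([0, -683, 0]) chair();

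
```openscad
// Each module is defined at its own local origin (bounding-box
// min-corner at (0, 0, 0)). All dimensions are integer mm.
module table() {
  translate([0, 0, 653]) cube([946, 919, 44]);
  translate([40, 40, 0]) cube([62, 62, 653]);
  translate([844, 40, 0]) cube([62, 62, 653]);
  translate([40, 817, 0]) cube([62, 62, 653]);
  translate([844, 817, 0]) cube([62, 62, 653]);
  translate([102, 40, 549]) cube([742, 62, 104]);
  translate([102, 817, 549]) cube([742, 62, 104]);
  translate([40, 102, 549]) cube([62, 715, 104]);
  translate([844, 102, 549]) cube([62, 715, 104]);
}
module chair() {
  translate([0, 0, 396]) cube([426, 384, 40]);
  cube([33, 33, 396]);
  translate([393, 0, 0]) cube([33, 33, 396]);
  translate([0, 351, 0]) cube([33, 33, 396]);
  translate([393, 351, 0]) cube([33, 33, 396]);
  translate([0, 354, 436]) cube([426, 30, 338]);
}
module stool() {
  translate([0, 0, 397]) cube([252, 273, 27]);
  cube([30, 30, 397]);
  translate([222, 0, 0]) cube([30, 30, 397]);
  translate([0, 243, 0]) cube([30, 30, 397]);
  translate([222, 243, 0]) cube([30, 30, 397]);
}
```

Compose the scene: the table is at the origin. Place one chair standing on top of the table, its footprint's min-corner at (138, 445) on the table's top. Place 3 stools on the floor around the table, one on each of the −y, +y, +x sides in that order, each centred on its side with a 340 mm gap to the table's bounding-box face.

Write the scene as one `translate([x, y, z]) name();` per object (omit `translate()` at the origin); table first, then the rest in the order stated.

table();
translate([138, 445, 697]) chair();
translate([347, -613, 0]) stool();
translate([347, 1259, 0]) stool();
translate([1286, 323, 0]) stool();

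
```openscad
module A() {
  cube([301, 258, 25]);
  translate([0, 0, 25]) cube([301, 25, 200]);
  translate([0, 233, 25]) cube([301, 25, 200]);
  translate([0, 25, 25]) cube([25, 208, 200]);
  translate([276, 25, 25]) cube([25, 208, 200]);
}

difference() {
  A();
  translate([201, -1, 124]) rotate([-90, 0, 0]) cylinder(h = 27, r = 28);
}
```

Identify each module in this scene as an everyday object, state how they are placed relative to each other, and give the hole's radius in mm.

The subtracted cylinder has r = 28 mm.

A is an open box. The open box has a circular hole through its front wall. The hole's radius is 28 mm.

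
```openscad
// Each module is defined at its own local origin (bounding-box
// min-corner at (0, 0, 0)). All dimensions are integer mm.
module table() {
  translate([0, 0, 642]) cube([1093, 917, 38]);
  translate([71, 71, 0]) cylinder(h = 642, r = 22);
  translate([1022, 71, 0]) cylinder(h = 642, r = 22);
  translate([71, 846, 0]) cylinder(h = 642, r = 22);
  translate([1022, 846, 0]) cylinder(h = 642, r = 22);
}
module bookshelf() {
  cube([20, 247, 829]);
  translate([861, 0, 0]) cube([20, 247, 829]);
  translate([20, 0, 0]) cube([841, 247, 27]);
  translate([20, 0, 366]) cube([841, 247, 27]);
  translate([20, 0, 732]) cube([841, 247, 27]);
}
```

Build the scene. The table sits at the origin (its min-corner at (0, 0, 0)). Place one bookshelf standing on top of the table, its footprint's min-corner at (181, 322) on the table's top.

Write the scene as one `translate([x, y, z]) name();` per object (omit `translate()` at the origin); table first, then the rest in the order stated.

table();
translate([181, 322, 680]) bookshelf();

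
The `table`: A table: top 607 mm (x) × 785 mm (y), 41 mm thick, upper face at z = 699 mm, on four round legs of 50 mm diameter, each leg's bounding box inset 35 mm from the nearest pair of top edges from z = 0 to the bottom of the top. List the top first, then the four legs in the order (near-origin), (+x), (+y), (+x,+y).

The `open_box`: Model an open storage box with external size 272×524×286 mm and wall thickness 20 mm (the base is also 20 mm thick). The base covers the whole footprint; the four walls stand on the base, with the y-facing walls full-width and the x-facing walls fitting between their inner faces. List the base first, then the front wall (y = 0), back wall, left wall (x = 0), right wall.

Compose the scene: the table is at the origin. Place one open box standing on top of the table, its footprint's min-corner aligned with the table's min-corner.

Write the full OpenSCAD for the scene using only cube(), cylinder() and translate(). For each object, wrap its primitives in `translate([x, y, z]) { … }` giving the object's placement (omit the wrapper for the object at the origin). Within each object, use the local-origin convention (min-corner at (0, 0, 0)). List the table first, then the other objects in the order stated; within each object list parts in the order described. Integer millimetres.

translate([0, 0, 658]) cube([607, 785, 41]);
translate([60, 60, 0]) cylinder(h = 658, r = 25);
translate([547, 60, 0]) cylinder(h = 658, r = 25);
translate([60, 725, 0]) cylinder(h = 658, r = 25);
translate([547, 725, 0]) cylinder(h = 658, r = 25);
translate([0, 0, 699]) {
  cube([272, 524, 20]);
  translate([0, 0, 20]) cube([272, 20, 266]);
  translate([0, 504, 20]) cube([272, 20, 266]);
  translate([0, 20, 20]) cube([20, 484, 266]);
  translate([252, 20, 20]) cube([20, 484, 266]);
}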